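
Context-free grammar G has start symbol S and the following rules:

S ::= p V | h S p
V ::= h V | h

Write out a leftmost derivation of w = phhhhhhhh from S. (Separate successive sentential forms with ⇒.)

S ⇒ pV ⇒ phV ⇒ phhV ⇒ phhhV ⇒ phhhhV ⇒ phhhhhV ⇒ phhhhhhV ⇒ phhhhhhhV ⇒ phhhhhhhh

S ⇒ pV   [S ::= p V]
pV ⇒ phV   [V ::= h V]
phV ⇒ phhV   [V ::= h V]
phhV ⇒ phhhV   [V ::= h V]
phhhV ⇒ phhhhV   [V ::= h V]
phhhhV ⇒ phhhhhV   [V ::= h V]
phhhhhV ⇒ phhhhhhV   [V ::= h V]
phhhhhhV ⇒ phhhhhhhV   [V ::= h V]
phhhhhhhV ⇒ phhhhhhhh   [V ::= h]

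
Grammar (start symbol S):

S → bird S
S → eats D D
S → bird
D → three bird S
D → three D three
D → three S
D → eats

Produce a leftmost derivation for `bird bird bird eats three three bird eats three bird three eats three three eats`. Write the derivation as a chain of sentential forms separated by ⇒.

S ⇒ bird S ⇒ bird bird S ⇒ bird bird bird S ⇒ bird bird bird eats D D ⇒ bird bird bird eats three D three D ⇒ bird bird bird eats three three bird S three D ⇒ bird bird bird eats three three bird eats D D three D ⇒ bird bird bird eats three three bird eats three S D three D ⇒ bird bird bird eats three three bird eats three bird D three D ⇒ bird bird bird eats three three bird eats three bird three D three three D ⇒ bird bird bird eats three three bird eats three bird three eats three three D ⇒ bird bird bird eats three three bird eats three bird three eats three three eats

S ⇒ bird S   [S → bird S]
bird S ⇒ bird bird S   [S → bird S]
bird bird S ⇒ bird bird bird S   [S → bird S]
bird bird bird S ⇒ bird bird bird eats D D   [S → eats D D]
bird bird bird eats D D ⇒ bird bird bird eats three D three D   [D → three D three]
bird bird bird eats three D three D ⇒ bird bird bird eats three three bird S three D   [D → three bird S]
bird bird bird eats three three bird S three D ⇒ bird bird bird eats three three bird eats D D three D   [S → eats D D]
bird bird bird eats three three bird eats D D three D ⇒ bird bird bird eats three three bird eats three S D three D   [D → three S]
bird bird bird eats three three bird eats three S D three D ⇒ bird bird bird eats three three bird eats three bird D three D   [S → bird]
bird bird bird eats three three bird eats three bird D three D ⇒ bird bird bird eats three three bird eats three bird three D three three D   [D → three D three]
bird bird bird eats three three bird eats three bird three D three three D ⇒ bird bird bird eats three three bird eats three bird three eats three three D   [D → eats]
bird bird bird eats three three bird eats three bird three eats three three D ⇒ bird bird bird eats three three bird eats three bird three eats three three eats   [D → eats]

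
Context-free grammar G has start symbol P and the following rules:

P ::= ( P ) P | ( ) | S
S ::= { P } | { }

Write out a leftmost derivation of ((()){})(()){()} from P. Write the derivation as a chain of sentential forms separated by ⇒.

P ⇒ (P)P   [P ::= ( P ) P]
(P)P ⇒ ((P)P)P   [P ::= ( P ) P]
((P)P)P ⇒ ((())P)P   [P ::= ( )]
((())P)P ⇒ ((())S)P   [P ::= S]
((())S)P ⇒ ((()){})P   [S ::= { }]
((()){})P ⇒ ((()){})(P)P   [P ::= ( P ) P]
((()){})(P)P ⇒ ((()){})(())P   [P ::= ( )]
((()){})(())P ⇒ ((()){})(())S   [P ::= S]
((()){})(())S ⇒ ((()){})(()){P}   [S ::= { P }]
((()){})(()){P} ⇒ ((()){})(()){()}   [P ::= ( )]

P⇒(P)P⇒((P)P)P⇒((())P)P⇒((())S)P⇒((()){})P⇒((()){})(P)P⇒((()){})(())P⇒((()){})(())S⇒((()){})(()){P}⇒((()){})(()){()}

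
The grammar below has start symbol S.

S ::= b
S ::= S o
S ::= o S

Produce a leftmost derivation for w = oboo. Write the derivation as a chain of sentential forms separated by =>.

S => oS => oSo => oSoo => oboo

S => oS   [S ::= o S]
oS => oSo   [S ::= S o]
oSo => oSoo   [S ::= S o]
oSoo => oboo   [S ::= b]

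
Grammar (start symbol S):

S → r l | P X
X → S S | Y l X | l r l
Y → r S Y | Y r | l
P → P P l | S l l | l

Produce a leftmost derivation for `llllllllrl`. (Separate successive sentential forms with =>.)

S => PX => PPlX => lPlX => lPPllX => lPPlPllX => llPlPllX => llllPllX => lllllllX => llllllllrl

S => PX   [S → P X]
PX => PPlX   [P → P P l]
PPlX => lPlX   [P → l]
lPlX => lPPllX   [P → P P l]
lPPllX => lPPlPllX   [P → P P l]
lPPlPllX => llPlPllX   [P → l]
llPlPllX => llllPllX   [P → l]
llllPllX => lllllllX   [P → l]
lllllllX => llllllllrl   [X → l r l]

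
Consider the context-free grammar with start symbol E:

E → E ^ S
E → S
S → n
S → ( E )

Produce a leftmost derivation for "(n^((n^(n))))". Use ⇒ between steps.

E ⇒ S   [E → S]
S ⇒ (E)   [S → ( E )]
(E) ⇒ (E^S)   [E → E ^ S]
(E^S) ⇒ (S^S)   [E → S]
(S^S) ⇒ (n^S)   [S → n]
(n^S) ⇒ (n^(E))   [S → ( E )]
(n^(E)) ⇒ (n^(S))   [E → S]
(n^(S)) ⇒ (n^((E)))   [S → ( E )]
(n^((E))) ⇒ (n^((E^S)))   [E → E ^ S]
(n^((E^S))) ⇒ (n^((S^S)))   [E → S]
(n^((S^S))) ⇒ (n^((n^S)))   [S → n]
(n^((n^S))) ⇒ (n^((n^(E))))   [S → ( E )]
(n^((n^(E)))) ⇒ (n^((n^(S))))   [E → S]
(n^((n^(S)))) ⇒ (n^((n^(n))))   [S → n]

E ⇒ S ⇒ (E) ⇒ (E^S) ⇒ (S^S) ⇒ (n^S) ⇒ (n^(E)) ⇒ (n^(S)) ⇒ (n^((E))) ⇒ (n^((E^S))) ⇒ (n^((S^S))) ⇒ (n^((n^S))) ⇒ (n^((n^(E)))) ⇒ (n^((n^(S)))) ⇒ (n^((n^(n))))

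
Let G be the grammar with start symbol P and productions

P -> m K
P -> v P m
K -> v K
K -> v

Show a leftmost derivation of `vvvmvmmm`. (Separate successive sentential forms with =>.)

P=>vPm=>vvPmm=>vvvPmmm=>vvvmKmmm=>vvvmvmmm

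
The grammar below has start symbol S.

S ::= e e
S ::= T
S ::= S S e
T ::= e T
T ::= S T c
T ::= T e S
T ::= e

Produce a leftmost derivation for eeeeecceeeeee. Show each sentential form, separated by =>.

S => SSe => SSeSe => TSeSe => STcSeSe => eeTcSeSe => eeSTccSeSe => eeeeTccSeSe => eeeeeccSeSe => eeeeecceeeSe => eeeeecceeeeee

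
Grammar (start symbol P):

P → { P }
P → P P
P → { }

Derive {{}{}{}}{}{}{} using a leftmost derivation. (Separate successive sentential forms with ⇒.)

P ⇒ PP   [P → P P]
PP ⇒ PPP   [P → P P]
PPP ⇒ PPPP   [P → P P]
PPPP ⇒ {P}PPP   [P → { P }]
{P}PPP ⇒ {PP}PPP   [P → P P]
{PP}PPP ⇒ {PPP}PPP   [P → P P]
{PPP}PPP ⇒ {{}PP}PPP   [P → { }]
{{}PP}PPP ⇒ {{}{}P}PPP   [P → { }]
{{}{}P}PPP ⇒ {{}{}{}}PPP   [P → { }]
{{}{}{}}PPP ⇒ {{}{}{}}{}PP   [P → { }]
{{}{}{}}{}PP ⇒ {{}{}{}}{}{}P   [P → { }]
{{}{}{}}{}{}P ⇒ {{}{}{}}{}{}{}   [P → { }]

P ⇒ PP ⇒ PPP ⇒ PPPP ⇒ {P}PPP ⇒ {PP}PPP ⇒ {PPP}PPP ⇒ {{}PP}PPP ⇒ {{}{}P}PPP ⇒ {{}{}{}}PPP ⇒ {{}{}{}}{}PP ⇒ {{}{}{}}{}{}P ⇒ {{}{}{}}{}{}{}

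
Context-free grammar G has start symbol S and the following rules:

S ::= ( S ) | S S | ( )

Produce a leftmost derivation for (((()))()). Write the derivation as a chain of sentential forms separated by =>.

S => (S) => (SS) => ((S)S) => (((S))S) => (((()))S) => (((()))())

S => (S)   [S ::= ( S )]
(S) => (SS)   [S ::= S S]
(SS) => ((S)S)   [S ::= ( S )]
((S)S) => (((S))S)   [S ::= ( S )]
(((S))S) => (((()))S)   [S ::= ( )]
(((()))S) => (((()))())   [S ::= ( )]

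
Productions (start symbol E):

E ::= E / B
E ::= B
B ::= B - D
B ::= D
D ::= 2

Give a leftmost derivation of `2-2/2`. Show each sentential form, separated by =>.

E => E/B => B/B => B-D/B => D-D/B => 2-D/B => 2-2/B => 2-2/D => 2-2/2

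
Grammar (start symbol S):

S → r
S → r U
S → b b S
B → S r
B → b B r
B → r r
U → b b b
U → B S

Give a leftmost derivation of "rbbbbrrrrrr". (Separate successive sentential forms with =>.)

S=>rU=>rBS=>rSrS=>rbbSrS=>rbbbbSrS=>rbbbbrUrS=>rbbbbrBSrS=>rbbbbrrrSrS=>rbbbbrrrrrS=>rbbbbrrrrrr

S => rU   [S → r U]
rU => rBS   [U → B S]
rBS => rSrS   [B → S r]
rSrS => rbbSrS   [S → b b S]
rbbSrS => rbbbbSrS   [S → b b S]
rbbbbSrS => rbbbbrUrS   [S → r U]
rbbbbrUrS => rbbbbrBSrS   [U → B S]
rbbbbrBSrS => rbbbbrrrSrS   [B → r r]
rbbbbrrrSrS => rbbbbrrrrrS   [S → r]
rbbbbrrrrrS => rbbbbrrrrrr   [S → r]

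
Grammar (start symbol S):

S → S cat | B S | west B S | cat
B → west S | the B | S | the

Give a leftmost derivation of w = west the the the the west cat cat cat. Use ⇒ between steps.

S ⇒ S cat ⇒ west B S cat ⇒ west the B S cat ⇒ west the the B S cat ⇒ west the the the B S cat ⇒ west the the the the B S cat ⇒ west the the the the west S S cat ⇒ west the the the the west cat S cat ⇒ west the the the the west cat cat cat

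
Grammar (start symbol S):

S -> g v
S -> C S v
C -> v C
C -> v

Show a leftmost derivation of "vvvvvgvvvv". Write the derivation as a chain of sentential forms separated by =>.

S => CSv => vCSv => vvSv => vvCSvv => vvvCSvv => vvvvSvv => vvvvCSvvv => vvvvvSvvv => vvvvvgvvvv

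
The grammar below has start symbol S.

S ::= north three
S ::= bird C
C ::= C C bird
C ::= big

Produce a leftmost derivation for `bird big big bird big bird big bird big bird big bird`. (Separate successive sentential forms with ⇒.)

S ⇒ bird C   [S ::= bird C]
bird C ⇒ bird C C bird   [C ::= C C bird]
bird C C bird ⇒ bird C C bird C bird   [C ::= C C bird]
bird C C bird C bird ⇒ bird C C bird C bird C bird   [C ::= C C bird]
bird C C bird C bird C bird ⇒ bird C C bird C bird C bird C bird   [C ::= C C bird]
bird C C bird C bird C bird C bird ⇒ bird C C bird C bird C bird C bird C bird   [C ::= C C bird]
bird C C bird C bird C bird C bird C bird ⇒ bird big C bird C bird C bird C bird C bird   [C ::= big]
bird big C bird C bird C bird C bird C bird ⇒ bird big big bird C bird C bird C bird C bird   [C ::= big]
bird big big bird C bird C bird C bird C bird ⇒ bird big big bird big bird C bird C bird C bird   [C ::= big]
bird big big bird big bird C bird C bird C bird ⇒ bird big big bird big bird big bird C bird C bird   [C ::= big]
bird big big bird big bird big bird C bird C bird ⇒ bird big big bird big bird big bird big bird C bird   [C ::= big]
bird big big bird big bird big bird big bird C bird ⇒ bird big big bird big bird big bird big bird big bird   [C ::= big]

S ⇒ bird C ⇒ bird C C bird ⇒ bird C C bird C bird ⇒ bird C C bird C bird C bird ⇒ bird C C bird C bird C bird C bird ⇒ bird C C bird C bird C bird C bird C bird ⇒ bird big C bird C bird C bird C bird C bird ⇒ bird big big bird C bird C bird C bird C bird ⇒ bird big big bird big bird C bird C bird C bird ⇒ bird big big bird big bird big bird C bird C bird ⇒ bird big big bird big bird big bird big bird C bird ⇒ bird big big bird big bird big bird big bird big bird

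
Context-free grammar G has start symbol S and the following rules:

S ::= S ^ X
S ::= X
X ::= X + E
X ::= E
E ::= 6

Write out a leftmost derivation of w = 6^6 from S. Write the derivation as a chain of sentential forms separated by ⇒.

S ⇒ S^X   [S ::= S ^ X]
S^X ⇒ X^X   [S ::= X]
X^X ⇒ E^X   [X ::= E]
E^X ⇒ 6^X   [E ::= 6]
6^X ⇒ 6^E   [X ::= E]
6^E ⇒ 6^6   [E ::= 6]

S ⇒ S^X ⇒ X^X ⇒ E^X ⇒ 6^X ⇒ 6^E ⇒ 6^6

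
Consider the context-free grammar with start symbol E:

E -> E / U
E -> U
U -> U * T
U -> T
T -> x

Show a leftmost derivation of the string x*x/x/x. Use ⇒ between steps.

E ⇒ E/U   [E -> E / U]
E/U ⇒ E/U/U   [E -> E / U]
E/U/U ⇒ U/U/U   [E -> U]
U/U/U ⇒ U*T/U/U   [U -> U * T]
U*T/U/U ⇒ T*T/U/U   [U -> T]
T*T/U/U ⇒ x*T/U/U   [T -> x]
x*T/U/U ⇒ x*x/U/U   [T -> x]
x*x/U/U ⇒ x*x/T/U   [U -> T]
x*x/T/U ⇒ x*x/x/U   [T -> x]
x*x/x/U ⇒ x*x/x/T   [U -> T]
x*x/x/T ⇒ x*x/x/x   [T -> x]

E⇒E/U⇒E/U/U⇒U/U/U⇒U*T/U/U⇒T*T/U/U⇒x*T/U/U⇒x*x/U/U⇒x*x/T/U⇒x*x/x/U⇒x*x/x/T⇒x*x/x/x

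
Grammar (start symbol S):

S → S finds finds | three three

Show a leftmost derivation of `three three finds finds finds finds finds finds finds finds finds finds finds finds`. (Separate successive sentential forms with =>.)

S => S finds finds   [S → S finds finds]
S finds finds => S finds finds finds finds   [S → S finds finds]
S finds finds finds finds => S finds finds finds finds finds finds   [S → S finds finds]
S finds finds finds finds finds finds => S finds finds finds finds finds finds finds finds   [S → S finds finds]
S finds finds finds finds finds finds finds finds => S finds finds finds finds finds finds finds finds finds finds   [S → S finds finds]
S finds finds finds finds finds finds finds finds finds finds => S finds finds finds finds finds finds finds finds finds finds finds finds   [S → S finds finds]
S finds finds finds finds finds finds finds finds finds finds finds finds => three three finds finds finds finds finds finds finds finds finds finds finds finds   [S → three three]

S => S finds finds => S finds finds finds finds => S finds finds finds finds finds finds => S finds finds finds finds finds finds finds finds => S finds finds finds finds finds finds finds finds finds finds => S finds finds finds finds finds finds finds finds finds finds finds finds => three three finds finds finds finds finds finds finds finds finds finds finds finds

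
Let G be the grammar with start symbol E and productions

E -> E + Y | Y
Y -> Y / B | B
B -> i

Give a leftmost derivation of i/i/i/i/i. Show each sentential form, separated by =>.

E=>Y=>Y/B=>Y/B/B=>Y/B/B/B=>Y/B/B/B/B=>B/B/B/B/B=>i/B/B/B/B=>i/i/B/B/B=>i/i/i/B/B=>i/i/i/i/B=>i/i/i/i/i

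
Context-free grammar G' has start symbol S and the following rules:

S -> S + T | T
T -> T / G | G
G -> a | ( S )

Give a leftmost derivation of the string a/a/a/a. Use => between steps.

S=>T=>T/G=>T/G/G=>T/G/G/G=>G/G/G/G=>a/G/G/G=>a/a/G/G=>a/a/a/G=>a/a/a/a

S => T   [S -> T]
T => T/G   [T -> T / G]
T/G => T/G/G   [T -> T / G]
T/G/G => T/G/G/G   [T -> T / G]
T/G/G/G => G/G/G/G   [T -> G]
G/G/G/G => a/G/G/G   [G -> a]
a/G/G/G => a/a/G/G   [G -> a]
a/a/G/G => a/a/a/G   [G -> a]
a/a/a/G => a/a/a/a   [G -> a]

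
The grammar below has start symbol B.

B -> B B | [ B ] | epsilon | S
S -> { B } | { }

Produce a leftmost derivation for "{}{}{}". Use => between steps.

B => BB   [B -> B B]
BB => SB   [B -> S]
SB => {}B   [S -> { }]
{}B => {}BB   [B -> B B]
{}BB => {}SB   [B -> S]
{}SB => {}{}B   [S -> { }]
{}{}B => {}{}S   [B -> S]
{}{}S => {}{}{}   [S -> { }]

B => BB => SB => {}B => {}BB => {}SB => {}{}B => {}{}S => {}{}{}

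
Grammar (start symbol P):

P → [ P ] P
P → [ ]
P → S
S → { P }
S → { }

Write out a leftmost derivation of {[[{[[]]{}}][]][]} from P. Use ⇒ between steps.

P ⇒ S ⇒ {P} ⇒ {[P]P} ⇒ {[[P]P]P} ⇒ {[[S]P]P} ⇒ {[[{P}]P]P} ⇒ {[[{[P]P}]P]P} ⇒ {[[{[[]]P}]P]P} ⇒ {[[{[[]]S}]P]P} ⇒ {[[{[[]]{}}]P]P} ⇒ {[[{[[]]{}}][]]P} ⇒ {[[{[[]]{}}][]][]}

P ⇒ S   [P → S]
S ⇒ {P}   [S → { P }]
{P} ⇒ {[P]P}   [P → [ P ] P]
{[P]P} ⇒ {[[P]P]P}   [P → [ P ] P]
{[[P]P]P} ⇒ {[[S]P]P}   [P → S]
{[[S]P]P} ⇒ {[[{P}]P]P}   [S → { P }]
{[[{P}]P]P} ⇒ {[[{[P]P}]P]P}   [P → [ P ] P]
{[[{[P]P}]P]P} ⇒ {[[{[[]]P}]P]P}   [P → [ ]]
{[[{[[]]P}]P]P} ⇒ {[[{[[]]S}]P]P}   [P → S]
{[[{[[]]S}]P]P} ⇒ {[[{[[]]{}}]P]P}   [S → { }]
{[[{[[]]{}}]P]P} ⇒ {[[{[[]]{}}][]]P}   [P → [ ]]
{[[{[[]]{}}][]]P} ⇒ {[[{[[]]{}}][]][]}   [P → [ ]]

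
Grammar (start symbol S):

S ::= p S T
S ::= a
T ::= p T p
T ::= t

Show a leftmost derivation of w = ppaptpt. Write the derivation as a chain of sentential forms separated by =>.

S => pST => ppSTT => ppaTT => ppapTpT => ppaptpT => ppaptpt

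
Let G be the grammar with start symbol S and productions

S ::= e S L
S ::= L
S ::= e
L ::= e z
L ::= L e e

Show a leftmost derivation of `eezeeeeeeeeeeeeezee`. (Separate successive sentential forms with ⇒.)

S ⇒ eSL ⇒ eLL ⇒ eLeeL ⇒ eLeeeeL ⇒ eLeeeeeeL ⇒ eLeeeeeeeeL ⇒ eLeeeeeeeeeeL ⇒ eLeeeeeeeeeeeeL ⇒ eezeeeeeeeeeeeeL ⇒ eezeeeeeeeeeeeeLee ⇒ eezeeeeeeeeeeeeezee

S ⇒ eSL   [S ::= e S L]
eSL ⇒ eLL   [S ::= L]
eLL ⇒ eLeeL   [L ::= L e e]
eLeeL ⇒ eLeeeeL   [L ::= L e e]
eLeeeeL ⇒ eLeeeeeeL   [L ::= L e e]
eLeeeeeeL ⇒ eLeeeeeeeeL   [L ::= L e e]
eLeeeeeeeeL ⇒ eLeeeeeeeeeeL   [L ::= L e e]
eLeeeeeeeeeeL ⇒ eLeeeeeeeeeeeeL   [L ::= L e e]
eLeeeeeeeeeeeeL ⇒ eezeeeeeeeeeeeeL   [L ::= e z]
eezeeeeeeeeeeeeL ⇒ eezeeeeeeeeeeeeLee   [L ::= L e e]
eezeeeeeeeeeeeeLee ⇒ eezeeeeeeeeeeeeezee   [L ::= e z]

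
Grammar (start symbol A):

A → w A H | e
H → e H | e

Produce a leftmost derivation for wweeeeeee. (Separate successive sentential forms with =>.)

A => wAH   [A → w A H]
wAH => wwAHH   [A → w A H]
wwAHH => wweHH   [A → e]
wweHH => wweeHH   [H → e H]
wweeHH => wweeeHH   [H → e H]
wweeeHH => wweeeeHH   [H → e H]
wweeeeHH => wweeeeeH   [H → e]
wweeeeeH => wweeeeeeH   [H → e H]
wweeeeeeH => wweeeeeee   [H → e]

A => wAH => wwAHH => wweHH => wweeHH => wweeeHH => wweeeeHH => wweeeeeH => wweeeeeeH => wweeeeeee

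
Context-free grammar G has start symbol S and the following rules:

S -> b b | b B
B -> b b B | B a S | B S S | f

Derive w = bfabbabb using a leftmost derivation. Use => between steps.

S => bB   [S -> b B]
bB => bBaS   [B -> B a S]
bBaS => bBaSaS   [B -> B a S]
bBaSaS => bfaSaS   [B -> f]
bfaSaS => bfabbaS   [S -> b b]
bfabbaS => bfabbabb   [S -> b b]

S=>bB=>bBaS=>bBaSaS=>bfaSaS=>bfabbaS=>bfabbabb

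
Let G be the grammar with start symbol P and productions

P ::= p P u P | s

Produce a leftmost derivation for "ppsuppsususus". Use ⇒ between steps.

P ⇒ pPuP ⇒ ppPuPuP ⇒ ppsuPuP ⇒ ppsupPuPuP ⇒ ppsuppPuPuPuP ⇒ ppsuppsuPuPuP ⇒ ppsuppsusuPuP ⇒ ppsuppsususuP ⇒ ppsuppsususus

P ⇒ pPuP   [P ::= p P u P]
pPuP ⇒ ppPuPuP   [P ::= p P u P]
ppPuPuP ⇒ ppsuPuP   [P ::= s]
ppsuPuP ⇒ ppsupPuPuP   [P ::= p P u P]
ppsupPuPuP ⇒ ppsuppPuPuPuP   [P ::= p P u P]
ppsuppPuPuPuP ⇒ ppsuppsuPuPuP   [P ::= s]
ppsuppsuPuPuP ⇒ ppsuppsusuPuP   [P ::= s]
ppsuppsusuPuP ⇒ ppsuppsususuP   [P ::= s]
ppsuppsususuP ⇒ ppsuppsususus   [P ::= s]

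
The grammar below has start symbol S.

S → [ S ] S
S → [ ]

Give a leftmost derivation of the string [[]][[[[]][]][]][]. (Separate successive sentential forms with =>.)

S => [S]S   [S → [ S ] S]
[S]S => [[]]S   [S → [ ]]
[[]]S => [[]][S]S   [S → [ S ] S]
[[]][S]S => [[]][[S]S]S   [S → [ S ] S]
[[]][[S]S]S => [[]][[[S]S]S]S   [S → [ S ] S]
[[]][[[S]S]S]S => [[]][[[[]]S]S]S   [S → [ ]]
[[]][[[[]]S]S]S => [[]][[[[]][]]S]S   [S → [ ]]
[[]][[[[]][]]S]S => [[]][[[[]][]][]]S   [S → [ ]]
[[]][[[[]][]][]]S => [[]][[[[]][]][]][]   [S → [ ]]

S=>[S]S=>[[]]S=>[[]][S]S=>[[]][[S]S]S=>[[]][[[S]S]S]S=>[[]][[[[]]S]S]S=>[[]][[[[]][]]S]S=>[[]][[[[]][]][]]S=>[[]][[[[]][]][]][]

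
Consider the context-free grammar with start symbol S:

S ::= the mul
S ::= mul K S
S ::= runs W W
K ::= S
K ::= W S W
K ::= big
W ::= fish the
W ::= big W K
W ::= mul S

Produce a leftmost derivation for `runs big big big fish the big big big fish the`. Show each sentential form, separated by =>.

S => runs W W => runs big W K W => runs big big W K K W => runs big big big W K K K W => runs big big big fish the K K K W => runs big big big fish the big K K W => runs big big big fish the big big K W => runs big big big fish the big big big W => runs big big big fish the big big big fish the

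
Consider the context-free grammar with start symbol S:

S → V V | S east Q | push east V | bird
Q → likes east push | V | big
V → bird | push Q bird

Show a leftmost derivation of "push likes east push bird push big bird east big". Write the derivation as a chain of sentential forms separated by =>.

S => S east Q => V V east Q => push Q bird V east Q => push likes east push bird V east Q => push likes east push bird push Q bird east Q => push likes east push bird push big bird east Q => push likes east push bird push big bird east big

S => S east Q   [S → S east Q]
S east Q => V V east Q   [S → V V]
V V east Q => push Q bird V east Q   [V → push Q bird]
push Q bird V east Q => push likes east push bird V east Q   [Q → likes east push]
push likes east push bird V east Q => push likes east push bird push Q bird east Q   [V → push Q bird]
push likes east push bird push Q bird east Q => push likes east push bird push big bird east Q   [Q → big]
push likes east push bird push big bird east Q => push likes east push bird push big bird east big   [Q → big]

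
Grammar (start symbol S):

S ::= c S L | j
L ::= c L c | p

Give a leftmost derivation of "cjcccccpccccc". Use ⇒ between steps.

S ⇒ cSL ⇒ cjL ⇒ cjcLc ⇒ cjccLcc ⇒ cjcccLccc ⇒ cjccccLcccc ⇒ cjcccccLccccc ⇒ cjcccccpccccc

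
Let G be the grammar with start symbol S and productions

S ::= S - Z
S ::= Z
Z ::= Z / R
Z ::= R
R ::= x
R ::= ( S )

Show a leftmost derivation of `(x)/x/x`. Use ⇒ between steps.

S ⇒ Z ⇒ Z/R ⇒ Z/R/R ⇒ R/R/R ⇒ (S)/R/R ⇒ (Z)/R/R ⇒ (R)/R/R ⇒ (x)/R/R ⇒ (x)/x/R ⇒ (x)/x/x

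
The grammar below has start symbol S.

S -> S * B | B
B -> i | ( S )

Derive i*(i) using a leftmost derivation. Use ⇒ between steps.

S⇒S*B⇒B*B⇒i*B⇒i*(S)⇒i*(B)⇒i*(i)

S ⇒ S*B   [S -> S * B]
S*B ⇒ B*B   [S -> B]
B*B ⇒ i*B   [B -> i]
i*B ⇒ i*(S)   [B -> ( S )]
i*(S) ⇒ i*(B)   [S -> B]
i*(B) ⇒ i*(i)   [B -> i]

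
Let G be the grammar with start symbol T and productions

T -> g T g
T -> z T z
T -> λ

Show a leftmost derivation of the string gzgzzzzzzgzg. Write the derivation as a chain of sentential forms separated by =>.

T => gTg => gzTzg => gzgTgzg => gzgzTzgzg => gzgzzTzzgzg => gzgzzzTzzzgzg => gzgzzzzzzgzg

T => gTg   [T -> g T g]
gTg => gzTzg   [T -> z T z]
gzTzg => gzgTgzg   [T -> g T g]
gzgTgzg => gzgzTzgzg   [T -> z T z]
gzgzTzgzg => gzgzzTzzgzg   [T -> z T z]
gzgzzTzzgzg => gzgzzzTzzzgzg   [T -> z T z]
gzgzzzTzzzgzg => gzgzzzzzzgzg   [T -> λ]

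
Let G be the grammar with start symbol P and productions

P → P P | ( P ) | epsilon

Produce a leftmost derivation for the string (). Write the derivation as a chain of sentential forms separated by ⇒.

P ⇒ PP ⇒ PPP ⇒ (P)PP ⇒ ()PP ⇒ ()P ⇒ ()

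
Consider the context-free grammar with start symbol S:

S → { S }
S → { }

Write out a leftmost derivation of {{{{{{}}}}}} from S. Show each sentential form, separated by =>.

S => {S}   [S → { S }]
{S} => {{S}}   [S → { S }]
{{S}} => {{{S}}}   [S → { S }]
{{{S}}} => {{{{S}}}}   [S → { S }]
{{{{S}}}} => {{{{{S}}}}}   [S → { S }]
{{{{{S}}}}} => {{{{{{}}}}}}   [S → { }]

S => {S} => {{S}} => {{{S}}} => {{{{S}}}} => {{{{{S}}}}} => {{{{{{}}}}}}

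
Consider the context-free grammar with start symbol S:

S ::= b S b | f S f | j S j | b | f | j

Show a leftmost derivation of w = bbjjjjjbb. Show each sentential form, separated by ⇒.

S ⇒ bSb ⇒ bbSbb ⇒ bbjSjbb ⇒ bbjjSjjbb ⇒ bbjjjjjbb

S ⇒ bSb   [S ::= b S b]
bSb ⇒ bbSbb   [S ::= b S b]
bbSbb ⇒ bbjSjbb   [S ::= j S j]
bbjSjbb ⇒ bbjjSjjbb   [S ::= j S j]
bbjjSjjbb ⇒ bbjjjjjbb   [S ::= j]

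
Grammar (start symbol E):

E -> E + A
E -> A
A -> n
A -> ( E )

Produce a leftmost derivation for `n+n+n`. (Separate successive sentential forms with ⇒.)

E⇒E+A⇒E+A+A⇒A+A+A⇒n+A+A⇒n+n+A⇒n+n+n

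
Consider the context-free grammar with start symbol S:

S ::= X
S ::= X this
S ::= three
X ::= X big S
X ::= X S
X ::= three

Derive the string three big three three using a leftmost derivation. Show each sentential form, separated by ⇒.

S ⇒ X ⇒ X S ⇒ X big S S ⇒ three big S S ⇒ three big three S ⇒ three big three three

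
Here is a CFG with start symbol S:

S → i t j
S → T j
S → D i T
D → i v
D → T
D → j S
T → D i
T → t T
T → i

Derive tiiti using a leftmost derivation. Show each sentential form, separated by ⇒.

S ⇒ DiT   [S → D i T]
DiT ⇒ TiT   [D → T]
TiT ⇒ tTiT   [T → t T]
tTiT ⇒ tiiT   [T → i]
tiiT ⇒ tiitT   [T → t T]
tiitT ⇒ tiiti   [T → i]

S ⇒ DiT ⇒ TiT ⇒ tTiT ⇒ tiiT ⇒ tiitT ⇒ tiiti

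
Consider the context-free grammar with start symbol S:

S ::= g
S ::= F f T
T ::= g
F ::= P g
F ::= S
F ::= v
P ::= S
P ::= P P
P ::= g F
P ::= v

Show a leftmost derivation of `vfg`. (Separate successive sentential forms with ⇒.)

S ⇒ FfT   [S ::= F f T]
FfT ⇒ vfT   [F ::= v]
vfT ⇒ vfg   [T ::= g]

S ⇒ FfT ⇒ vfT ⇒ vfg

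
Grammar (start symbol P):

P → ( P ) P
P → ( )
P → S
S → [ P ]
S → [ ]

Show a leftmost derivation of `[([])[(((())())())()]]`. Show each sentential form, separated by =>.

P => S   [P → S]
S => [P]   [S → [ P ]]
[P] => [(P)P]   [P → ( P ) P]
[(P)P] => [(S)P]   [P → S]
[(S)P] => [([])P]   [S → [ ]]
[([])P] => [([])S]   [P → S]
[([])S] => [([])[P]]   [S → [ P ]]
[([])[P]] => [([])[(P)P]]   [P → ( P ) P]
[([])[(P)P]] => [([])[((P)P)P]]   [P → ( P ) P]
[([])[((P)P)P]] => [([])[(((P)P)P)P]]   [P → ( P ) P]
[([])[(((P)P)P)P]] => [([])[(((())P)P)P]]   [P → ( )]
[([])[(((())P)P)P]] => [([])[(((())())P)P]]   [P → ( )]
[([])[(((())())P)P]] => [([])[(((())())())P]]   [P → ( )]
[([])[(((())())())P]] => [([])[(((())())())()]]   [P → ( )]

P=>S=>[P]=>[(P)P]=>[(S)P]=>[([])P]=>[([])S]=>[([])[P]]=>[([])[(P)P]]=>[([])[((P)P)P]]=>[([])[(((P)P)P)P]]=>[([])[(((())P)P)P]]=>[([])[(((())())P)P]]=>[([])[(((())())())P]]=>[([])[(((())())())()]]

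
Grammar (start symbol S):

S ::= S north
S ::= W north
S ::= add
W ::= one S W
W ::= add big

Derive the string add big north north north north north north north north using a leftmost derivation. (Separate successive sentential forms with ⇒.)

S ⇒ S north ⇒ S north north ⇒ S north north north ⇒ S north north north north ⇒ S north north north north north ⇒ S north north north north north north ⇒ S north north north north north north north ⇒ W north north north north north north north north ⇒ add big north north north north north north north north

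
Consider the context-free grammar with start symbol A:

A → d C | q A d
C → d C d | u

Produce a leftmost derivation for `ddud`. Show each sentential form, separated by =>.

A => dC   [A → d C]
dC => ddCd   [C → d C d]
ddCd => ddud   [C → u]

A=>dC=>ddCd=>ddud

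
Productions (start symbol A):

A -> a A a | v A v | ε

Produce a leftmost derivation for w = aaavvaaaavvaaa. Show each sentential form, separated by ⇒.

A ⇒ aAa ⇒ aaAaa ⇒ aaaAaaa ⇒ aaavAvaaa ⇒ aaavvAvvaaa ⇒ aaavvaAavvaaa ⇒ aaavvaaAaavvaaa ⇒ aaavvaaaavvaaa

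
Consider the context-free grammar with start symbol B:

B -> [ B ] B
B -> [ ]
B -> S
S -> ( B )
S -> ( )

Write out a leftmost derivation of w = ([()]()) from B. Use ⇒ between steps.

B ⇒ S   [B -> S]
S ⇒ (B)   [S -> ( B )]
(B) ⇒ ([B]B)   [B -> [ B ] B]
([B]B) ⇒ ([S]B)   [B -> S]
([S]B) ⇒ ([()]B)   [S -> ( )]
([()]B) ⇒ ([()]S)   [B -> S]
([()]S) ⇒ ([()]())   [S -> ( )]

B ⇒ S ⇒ (B) ⇒ ([B]B) ⇒ ([S]B) ⇒ ([()]B) ⇒ ([()]S) ⇒ ([()]())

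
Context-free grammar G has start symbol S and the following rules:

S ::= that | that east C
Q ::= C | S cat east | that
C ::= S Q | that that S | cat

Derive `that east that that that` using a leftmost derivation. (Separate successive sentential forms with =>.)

S => that east C => that east S Q => that east that Q => that east that C => that east that S Q => that east that that Q => that east that that that

S => that east C   [S ::= that east C]
that east C => that east S Q   [C ::= S Q]
that east S Q => that east that Q   [S ::= that]
that east that Q => that east that C   [Q ::= C]
that east that C => that east that S Q   [C ::= S Q]
that east that S Q => that east that that Q   [S ::= that]
that east that that Q => that east that that that   [Q ::= that]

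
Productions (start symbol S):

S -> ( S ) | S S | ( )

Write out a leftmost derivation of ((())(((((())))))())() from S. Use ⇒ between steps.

S ⇒ SS   [S -> S S]
SS ⇒ (S)S   [S -> ( S )]
(S)S ⇒ (SS)S   [S -> S S]
(SS)S ⇒ ((S)S)S   [S -> ( S )]
((S)S)S ⇒ ((())S)S   [S -> ( )]
((())S)S ⇒ ((())SS)S   [S -> S S]
((())SS)S ⇒ ((())(S)S)S   [S -> ( S )]
((())(S)S)S ⇒ ((())((S))S)S   [S -> ( S )]
((())((S))S)S ⇒ ((())(((S)))S)S   [S -> ( S )]
((())(((S)))S)S ⇒ ((())((((S))))S)S   [S -> ( S )]
((())((((S))))S)S ⇒ ((())(((((S)))))S)S   [S -> ( S )]
((())(((((S)))))S)S ⇒ ((())(((((())))))S)S   [S -> ( )]
((())(((((())))))S)S ⇒ ((())(((((())))))())S   [S -> ( )]
((())(((((())))))())S ⇒ ((())(((((())))))())()   [S -> ( )]

S ⇒ SS ⇒ (S)S ⇒ (SS)S ⇒ ((S)S)S ⇒ ((())S)S ⇒ ((())SS)S ⇒ ((())(S)S)S ⇒ ((())((S))S)S ⇒ ((())(((S)))S)S ⇒ ((())((((S))))S)S ⇒ ((())(((((S)))))S)S ⇒ ((())(((((())))))S)S ⇒ ((())(((((())))))())S ⇒ ((())(((((())))))())()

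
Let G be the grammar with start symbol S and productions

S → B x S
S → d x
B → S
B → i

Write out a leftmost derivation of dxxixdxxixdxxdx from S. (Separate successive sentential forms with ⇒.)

S ⇒ BxS ⇒ SxS ⇒ dxxS ⇒ dxxBxS ⇒ dxxixS ⇒ dxxixBxS ⇒ dxxixSxS ⇒ dxxixdxxS ⇒ dxxixdxxBxS ⇒ dxxixdxxSxS ⇒ dxxixdxxBxSxS ⇒ dxxixdxxixSxS ⇒ dxxixdxxixdxxS ⇒ dxxixdxxixdxxdx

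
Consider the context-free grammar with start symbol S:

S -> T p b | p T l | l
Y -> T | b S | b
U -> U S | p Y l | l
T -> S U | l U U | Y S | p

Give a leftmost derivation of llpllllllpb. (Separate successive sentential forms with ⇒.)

S ⇒ Tpb   [S -> T p b]
Tpb ⇒ lUUpb   [T -> l U U]
lUUpb ⇒ lUSUpb   [U -> U S]
lUSUpb ⇒ llSUpb   [U -> l]
llSUpb ⇒ llpTlUpb   [S -> p T l]
llpTlUpb ⇒ llpYSlUpb   [T -> Y S]
llpYSlUpb ⇒ llpTSlUpb   [Y -> T]
llpTSlUpb ⇒ llplUUSlUpb   [T -> l U U]
llplUUSlUpb ⇒ llpllUSlUpb   [U -> l]
llpllUSlUpb ⇒ llplllSlUpb   [U -> l]
llplllSlUpb ⇒ llplllllUpb   [S -> l]
llplllllUpb ⇒ llpllllllpb   [U -> l]

S ⇒ Tpb ⇒ lUUpb ⇒ lUSUpb ⇒ llSUpb ⇒ llpTlUpb ⇒ llpYSlUpb ⇒ llpTSlUpb ⇒ llplUUSlUpb ⇒ llpllUSlUpb ⇒ llplllSlUpb ⇒ llplllllUpb ⇒ llpllllllpb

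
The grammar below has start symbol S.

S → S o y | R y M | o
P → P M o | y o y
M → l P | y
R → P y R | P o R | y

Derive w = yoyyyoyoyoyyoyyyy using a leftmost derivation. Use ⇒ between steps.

S ⇒ RyM ⇒ PyRyM ⇒ yoyyRyM ⇒ yoyyPoRyM ⇒ yoyyyoyoRyM ⇒ yoyyyoyoPyRyM ⇒ yoyyyoyoPMoyRyM ⇒ yoyyyoyoyoyMoyRyM ⇒ yoyyyoyoyoyyoyRyM ⇒ yoyyyoyoyoyyoyyyM ⇒ yoyyyoyoyoyyoyyyy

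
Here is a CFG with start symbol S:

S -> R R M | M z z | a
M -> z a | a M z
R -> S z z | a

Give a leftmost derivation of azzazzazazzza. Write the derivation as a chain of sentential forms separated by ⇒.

S ⇒ RRM ⇒ SzzRM ⇒ azzRM ⇒ azzSzzM ⇒ azzRRMzzM ⇒ azzSzzRMzzM ⇒ azzazzRMzzM ⇒ azzazzaMzzM ⇒ azzazzazazzM ⇒ azzazzazazzza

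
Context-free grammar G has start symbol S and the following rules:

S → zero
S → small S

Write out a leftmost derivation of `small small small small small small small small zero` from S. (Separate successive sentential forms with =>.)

S => small S => small small S => small small small S => small small small small S => small small small small small S => small small small small small small S => small small small small small small small S => small small small small small small small small S => small small small small small small small small zero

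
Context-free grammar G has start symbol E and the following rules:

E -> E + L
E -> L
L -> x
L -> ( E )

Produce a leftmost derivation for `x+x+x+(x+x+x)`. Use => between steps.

E => E+L => E+L+L => E+L+L+L => L+L+L+L => x+L+L+L => x+x+L+L => x+x+x+L => x+x+x+(E) => x+x+x+(E+L) => x+x+x+(E+L+L) => x+x+x+(L+L+L) => x+x+x+(x+L+L) => x+x+x+(x+x+L) => x+x+x+(x+x+x)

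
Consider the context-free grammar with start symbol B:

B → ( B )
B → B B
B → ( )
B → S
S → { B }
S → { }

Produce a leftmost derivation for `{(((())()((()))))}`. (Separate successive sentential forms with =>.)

B => S => {B} => {(B)} => {((B))} => {((BB))} => {((BBB))} => {(((B)BB))} => {(((())BB))} => {(((())()B))} => {(((())()(B)))} => {(((())()((B))))} => {(((())()((()))))}

B => S   [B → S]
S => {B}   [S → { B }]
{B} => {(B)}   [B → ( B )]
{(B)} => {((B))}   [B → ( B )]
{((B))} => {((BB))}   [B → B B]
{((BB))} => {((BBB))}   [B → B B]
{((BBB))} => {(((B)BB))}   [B → ( B )]
{(((B)BB))} => {(((())BB))}   [B → ( )]
{(((())BB))} => {(((())()B))}   [B → ( )]
{(((())()B))} => {(((())()(B)))}   [B → ( B )]
{(((())()(B)))} => {(((())()((B))))}   [B → ( B )]
{(((())()((B))))} => {(((())()((()))))}   [B → ( )]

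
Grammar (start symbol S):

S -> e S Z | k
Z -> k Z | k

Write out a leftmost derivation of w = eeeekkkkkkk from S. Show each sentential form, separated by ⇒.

S ⇒ eSZ ⇒ eeSZZ ⇒ eeeSZZZ ⇒ eeeeSZZZZ ⇒ eeeekZZZZ ⇒ eeeekkZZZZ ⇒ eeeekkkZZZZ ⇒ eeeekkkkZZZ ⇒ eeeekkkkkZZ ⇒ eeeekkkkkkZ ⇒ eeeekkkkkkk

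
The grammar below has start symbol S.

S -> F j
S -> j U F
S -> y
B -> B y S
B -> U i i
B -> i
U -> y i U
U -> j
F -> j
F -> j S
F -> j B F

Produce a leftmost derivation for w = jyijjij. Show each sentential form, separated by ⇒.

S ⇒ jUF ⇒ jyiUF ⇒ jyijF ⇒ jyijjBF ⇒ jyijjiF ⇒ jyijjij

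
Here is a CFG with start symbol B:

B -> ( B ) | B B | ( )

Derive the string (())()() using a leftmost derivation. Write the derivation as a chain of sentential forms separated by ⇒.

B ⇒ BB   [B -> B B]
BB ⇒ BBB   [B -> B B]
BBB ⇒ (B)BB   [B -> ( B )]
(B)BB ⇒ (())BB   [B -> ( )]
(())BB ⇒ (())()B   [B -> ( )]
(())()B ⇒ (())()()   [B -> ( )]

B⇒BB⇒BBB⇒(B)BB⇒(())BB⇒(())()B⇒(())()()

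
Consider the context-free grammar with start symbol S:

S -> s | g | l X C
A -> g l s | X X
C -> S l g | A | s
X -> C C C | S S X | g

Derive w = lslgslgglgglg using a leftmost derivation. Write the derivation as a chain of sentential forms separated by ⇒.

S ⇒ lXC ⇒ lCCCC ⇒ lSlgCCC ⇒ lslgCCC ⇒ lslgSlgCC ⇒ lslgslgCC ⇒ lslgslgSlgC ⇒ lslgslgglgC ⇒ lslgslgglgSlg ⇒ lslgslgglgglg

S ⇒ lXC   [S -> l X C]
lXC ⇒ lCCCC   [X -> C C C]
lCCCC ⇒ lSlgCCC   [C -> S l g]
lSlgCCC ⇒ lslgCCC   [S -> s]
lslgCCC ⇒ lslgSlgCC   [C -> S l g]
lslgSlgCC ⇒ lslgslgCC   [S -> s]
lslgslgCC ⇒ lslgslgSlgC   [C -> S l g]
lslgslgSlgC ⇒ lslgslgglgC   [S -> g]
lslgslgglgC ⇒ lslgslgglgSlg   [C -> S l g]
lslgslgglgSlg ⇒ lslgslgglgglg   [S -> g]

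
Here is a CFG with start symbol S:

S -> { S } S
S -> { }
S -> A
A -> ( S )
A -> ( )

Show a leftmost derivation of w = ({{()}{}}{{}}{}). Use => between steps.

S => A => (S) => ({S}S) => ({{S}S}S) => ({{A}S}S) => ({{()}S}S) => ({{()}{}}S) => ({{()}{}}{S}S) => ({{()}{}}{{}}S) => ({{()}{}}{{}}{})

S => A   [S -> A]
A => (S)   [A -> ( S )]
(S) => ({S}S)   [S -> { S } S]
({S}S) => ({{S}S}S)   [S -> { S } S]
({{S}S}S) => ({{A}S}S)   [S -> A]
({{A}S}S) => ({{()}S}S)   [A -> ( )]
({{()}S}S) => ({{()}{}}S)   [S -> { }]
({{()}{}}S) => ({{()}{}}{S}S)   [S -> { S } S]
({{()}{}}{S}S) => ({{()}{}}{{}}S)   [S -> { }]
({{()}{}}{{}}S) => ({{()}{}}{{}}{})   [S -> { }]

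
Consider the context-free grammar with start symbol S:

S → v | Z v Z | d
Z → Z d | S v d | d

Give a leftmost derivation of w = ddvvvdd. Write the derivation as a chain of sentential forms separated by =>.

S => ZvZ   [S → Z v Z]
ZvZ => ZdvZ   [Z → Z d]
ZdvZ => ddvZ   [Z → d]
ddvZ => ddvZd   [Z → Z d]
ddvZd => ddvSvdd   [Z → S v d]
ddvSvdd => ddvvvdd   [S → v]

S => ZvZ => ZdvZ => ddvZ => ddvZd => ddvSvdd => ddvvvdd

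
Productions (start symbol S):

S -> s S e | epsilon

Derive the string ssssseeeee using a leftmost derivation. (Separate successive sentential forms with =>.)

S=>sSe=>ssSee=>sssSeee=>ssssSeeee=>sssssSeeeee=>ssssseeeee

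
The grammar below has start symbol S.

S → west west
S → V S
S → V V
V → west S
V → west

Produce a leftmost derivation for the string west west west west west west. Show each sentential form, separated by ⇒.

S ⇒ V V ⇒ west S V ⇒ west V V V ⇒ west west S V V ⇒ west west west west V V ⇒ west west west west west V ⇒ west west west west west west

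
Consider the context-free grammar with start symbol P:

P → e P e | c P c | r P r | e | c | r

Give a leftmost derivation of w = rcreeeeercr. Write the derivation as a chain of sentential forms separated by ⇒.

P ⇒ rPr ⇒ rcPcr ⇒ rcrPrcr ⇒ rcrePercr ⇒ rcreePeercr ⇒ rcreeeeercr

P ⇒ rPr   [P → r P r]
rPr ⇒ rcPcr   [P → c P c]
rcPcr ⇒ rcrPrcr   [P → r P r]
rcrPrcr ⇒ rcrePercr   [P → e P e]
rcrePercr ⇒ rcreePeercr   [P → e P e]
rcreePeercr ⇒ rcreeeeercr   [P → e]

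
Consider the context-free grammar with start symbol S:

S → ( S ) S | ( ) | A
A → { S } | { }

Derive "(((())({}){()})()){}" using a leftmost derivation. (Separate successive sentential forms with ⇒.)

S ⇒ (S)S ⇒ ((S)S)S ⇒ (((S)S)S)S ⇒ (((())S)S)S ⇒ (((())(S)S)S)S ⇒ (((())(A)S)S)S ⇒ (((())({})S)S)S ⇒ (((())({})A)S)S ⇒ (((())({}){S})S)S ⇒ (((())({}){()})S)S ⇒ (((())({}){()})())S ⇒ (((())({}){()})())A ⇒ (((())({}){()})()){}

S ⇒ (S)S   [S → ( S ) S]
(S)S ⇒ ((S)S)S   [S → ( S ) S]
((S)S)S ⇒ (((S)S)S)S   [S → ( S ) S]
(((S)S)S)S ⇒ (((())S)S)S   [S → ( )]
(((())S)S)S ⇒ (((())(S)S)S)S   [S → ( S ) S]
(((())(S)S)S)S ⇒ (((())(A)S)S)S   [S → A]
(((())(A)S)S)S ⇒ (((())({})S)S)S   [A → { }]
(((())({})S)S)S ⇒ (((())({})A)S)S   [S → A]
(((())({})A)S)S ⇒ (((())({}){S})S)S   [A → { S }]
(((())({}){S})S)S ⇒ (((())({}){()})S)S   [S → ( )]
(((())({}){()})S)S ⇒ (((())({}){()})())S   [S → ( )]
(((())({}){()})())S ⇒ (((())({}){()})())A   [S → A]
(((())({}){()})())A ⇒ (((())({}){()})()){}   [A → { }]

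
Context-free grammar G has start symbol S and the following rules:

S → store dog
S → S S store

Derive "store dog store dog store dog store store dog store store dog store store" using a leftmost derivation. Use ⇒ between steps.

S ⇒ S S store ⇒ store dog S store ⇒ store dog S S store store ⇒ store dog S S store S store store ⇒ store dog S S store S store S store store ⇒ store dog store dog S store S store S store store ⇒ store dog store dog store dog store S store S store store ⇒ store dog store dog store dog store store dog store S store store ⇒ store dog store dog store dog store store dog store store dog store store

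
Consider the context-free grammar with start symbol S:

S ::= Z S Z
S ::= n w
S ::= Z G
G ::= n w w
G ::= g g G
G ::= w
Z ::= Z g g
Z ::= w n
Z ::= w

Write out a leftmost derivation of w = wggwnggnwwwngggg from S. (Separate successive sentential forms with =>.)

S => ZSZ => ZggSZ => wggSZ => wggZGZ => wggwnGZ => wggwnggGZ => wggwnggnwwZ => wggwnggnwwZgg => wggwnggnwwZgggg => wggwnggnwwwngggg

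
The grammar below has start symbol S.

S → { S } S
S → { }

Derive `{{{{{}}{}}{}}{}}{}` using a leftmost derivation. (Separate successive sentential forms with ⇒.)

S ⇒ {S}S   [S → { S } S]
{S}S ⇒ {{S}S}S   [S → { S } S]
{{S}S}S ⇒ {{{S}S}S}S   [S → { S } S]
{{{S}S}S}S ⇒ {{{{S}S}S}S}S   [S → { S } S]
{{{{S}S}S}S}S ⇒ {{{{{}}S}S}S}S   [S → { }]
{{{{{}}S}S}S}S ⇒ {{{{{}}{}}S}S}S   [S → { }]
{{{{{}}{}}S}S}S ⇒ {{{{{}}{}}{}}S}S   [S → { }]
{{{{{}}{}}{}}S}S ⇒ {{{{{}}{}}{}}{}}S   [S → { }]
{{{{{}}{}}{}}{}}S ⇒ {{{{{}}{}}{}}{}}{}   [S → { }]

S ⇒ {S}S ⇒ {{S}S}S ⇒ {{{S}S}S}S ⇒ {{{{S}S}S}S}S ⇒ {{{{{}}S}S}S}S ⇒ {{{{{}}{}}S}S}S ⇒ {{{{{}}{}}{}}S}S ⇒ {{{{{}}{}}{}}{}}S ⇒ {{{{{}}{}}{}}{}}{}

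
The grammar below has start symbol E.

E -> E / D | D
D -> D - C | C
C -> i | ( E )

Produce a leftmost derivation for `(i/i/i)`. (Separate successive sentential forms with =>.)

E => D => C => (E) => (E/D) => (E/D/D) => (D/D/D) => (C/D/D) => (i/D/D) => (i/C/D) => (i/i/D) => (i/i/C) => (i/i/i)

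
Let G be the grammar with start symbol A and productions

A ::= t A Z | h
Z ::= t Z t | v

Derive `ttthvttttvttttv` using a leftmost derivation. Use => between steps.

A => tAZ => ttAZZ => tttAZZZ => ttthZZZ => ttthvZZ => ttthvtZtZ => ttthvttZttZ => ttthvtttZtttZ => ttthvttttZttttZ => ttthvttttvttttZ => ttthvttttvttttv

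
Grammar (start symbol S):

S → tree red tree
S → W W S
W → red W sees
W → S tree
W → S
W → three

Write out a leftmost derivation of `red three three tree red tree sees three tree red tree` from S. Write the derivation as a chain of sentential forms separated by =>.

S => W W S   [S → W W S]
W W S => red W sees W S   [W → red W sees]
red W sees W S => red S sees W S   [W → S]
red S sees W S => red W W S sees W S   [S → W W S]
red W W S sees W S => red three W S sees W S   [W → three]
red three W S sees W S => red three three S sees W S   [W → three]
red three three S sees W S => red three three tree red tree sees W S   [S → tree red tree]
red three three tree red tree sees W S => red three three tree red tree sees three S   [W → three]
red three three tree red tree sees three S => red three three tree red tree sees three tree red tree   [S → tree red tree]

S => W W S => red W sees W S => red S sees W S => red W W S sees W S => red three W S sees W S => red three three S sees W S => red three three tree red tree sees W S => red three three tree red tree sees three S => red three three tree red tree sees three tree red tree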